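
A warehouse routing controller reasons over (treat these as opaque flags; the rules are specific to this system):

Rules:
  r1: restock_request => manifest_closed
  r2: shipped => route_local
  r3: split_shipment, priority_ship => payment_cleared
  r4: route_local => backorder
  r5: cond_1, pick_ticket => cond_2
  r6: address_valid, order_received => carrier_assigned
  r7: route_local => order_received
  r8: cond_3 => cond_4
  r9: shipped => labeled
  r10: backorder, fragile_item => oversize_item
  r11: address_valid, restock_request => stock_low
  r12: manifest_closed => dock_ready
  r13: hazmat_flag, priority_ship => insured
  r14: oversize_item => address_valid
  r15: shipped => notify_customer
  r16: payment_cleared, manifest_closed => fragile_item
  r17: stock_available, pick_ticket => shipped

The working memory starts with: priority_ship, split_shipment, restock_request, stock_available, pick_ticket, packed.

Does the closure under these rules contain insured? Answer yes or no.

Round 1: r1 [restock_request => manifest_closed]; r3 [split_shipment, priority_ship => payment_cleared]; r17 [stock_available, pick_ticket => shipped]. Adds manifest_closed, payment_cleared, shipped.
Round 2: r2 [shipped => route_local]; r9 [shipped => labeled]; r12 [manifest_closed => dock_ready]; r15 [shipped => notify_customer]; r16 [payment_cleared, manifest_closed => fragile_item]. Adds route_local, labeled, dock_ready, notify_customer, fragile_item.
Round 3: r4 [route_local => backorder]; r7 [route_local => order_received]. Adds backorder, order_received.
Round 4: r10 [backorder, fragile_item => oversize_item]. Adds oversize_item.
Round 5: r14 [oversize_item => address_valid]. Adds address_valid.
Round 6: r6 [address_valid, order_received => carrier_assigned]; r11 [address_valid, restock_request => stock_low]. Adds carrier_assigned, stock_low.
Fixed point reached. insured is concluded only by r13; r13 needs hazmat_flag (never derived).

no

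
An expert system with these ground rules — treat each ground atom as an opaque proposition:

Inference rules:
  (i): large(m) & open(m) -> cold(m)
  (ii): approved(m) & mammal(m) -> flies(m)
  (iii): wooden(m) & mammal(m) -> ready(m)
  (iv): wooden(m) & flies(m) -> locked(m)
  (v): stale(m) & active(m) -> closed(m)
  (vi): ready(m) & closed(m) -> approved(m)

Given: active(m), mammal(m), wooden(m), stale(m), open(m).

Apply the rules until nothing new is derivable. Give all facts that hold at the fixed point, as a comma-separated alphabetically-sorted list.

active(m), approved(m), closed(m), flies(m), locked(m), mammal(m), open(m), ready(m), stale(m), wooden(m)

Round 1: (iii) [wooden(m) & mammal(m) -> ready(m)]; (v) [stale(m) & active(m) -> closed(m)]. New: ready(m), closed(m).
Round 2: (vi) [ready(m) & closed(m) -> approved(m)]. New: approved(m).
Round 3: (ii) [approved(m) & mammal(m) -> flies(m)]. New: flies(m).
Round 4: (iv) [wooden(m) & flies(m) -> locked(m)]. New: locked(m).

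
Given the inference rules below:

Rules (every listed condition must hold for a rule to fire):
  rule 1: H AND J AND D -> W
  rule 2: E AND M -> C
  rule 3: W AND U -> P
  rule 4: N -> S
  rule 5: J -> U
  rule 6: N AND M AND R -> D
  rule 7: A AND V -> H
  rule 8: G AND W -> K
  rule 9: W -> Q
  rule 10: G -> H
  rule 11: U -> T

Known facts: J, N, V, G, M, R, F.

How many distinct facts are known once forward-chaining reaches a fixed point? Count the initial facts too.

Round 1: rule 4 [N -> S]; rule 5 [J -> U]; rule 6 [N AND M AND R -> D]; rule 10 [G -> H]. New: S, U, D, H.
Round 2: rule 1 [H AND J AND D -> W]; rule 11 [U -> T]. New: W, T.
Round 3: rule 3 [W AND U -> P]; rule 8 [G AND W -> K]; rule 9 [W -> Q]. New: P, K, Q.
Closure: {D, F, G, H, J, K, M, N, P, Q, R, S, T, U, V, W} — 16 facts.

16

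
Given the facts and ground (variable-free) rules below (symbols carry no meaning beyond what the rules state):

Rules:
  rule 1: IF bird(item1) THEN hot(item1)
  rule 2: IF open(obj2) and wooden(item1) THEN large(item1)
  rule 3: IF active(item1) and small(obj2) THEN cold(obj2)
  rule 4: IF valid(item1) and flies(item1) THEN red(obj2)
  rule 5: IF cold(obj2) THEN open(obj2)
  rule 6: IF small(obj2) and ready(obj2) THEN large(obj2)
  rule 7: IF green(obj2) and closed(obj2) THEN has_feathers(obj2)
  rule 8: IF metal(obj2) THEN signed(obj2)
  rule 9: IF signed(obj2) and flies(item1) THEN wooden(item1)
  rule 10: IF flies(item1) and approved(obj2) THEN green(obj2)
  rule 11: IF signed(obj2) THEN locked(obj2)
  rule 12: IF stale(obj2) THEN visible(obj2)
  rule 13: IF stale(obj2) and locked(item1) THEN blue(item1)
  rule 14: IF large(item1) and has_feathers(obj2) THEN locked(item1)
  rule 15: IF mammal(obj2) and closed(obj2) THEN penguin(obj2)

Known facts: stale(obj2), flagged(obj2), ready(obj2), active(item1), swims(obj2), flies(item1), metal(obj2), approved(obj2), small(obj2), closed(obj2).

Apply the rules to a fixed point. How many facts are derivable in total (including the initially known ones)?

Round 1 fires rule 3, rule 6, rule 8, rule 10, rule 12, giving cold(obj2), large(obj2), signed(obj2), green(obj2), visible(obj2).
Round 2 fires rule 5, rule 7, rule 9, rule 11, giving open(obj2), has_feathers(obj2), wooden(item1), locked(obj2).
Round 3 fires rule 2, giving large(item1).
Round 4 fires rule 14, giving locked(item1).
Round 5 fires rule 13, giving blue(item1).
Closure: {active(item1), approved(obj2), blue(item1), closed(obj2), cold(obj2), flagged(obj2), flies(item1), green(obj2), has_feathers(obj2), large(item1), large(obj2), locked(item1), locked(obj2), metal(obj2), open(obj2), ready(obj2), signed(obj2), small(obj2), stale(obj2), swims(obj2), visible(obj2), wooden(item1)} — 22 facts.

22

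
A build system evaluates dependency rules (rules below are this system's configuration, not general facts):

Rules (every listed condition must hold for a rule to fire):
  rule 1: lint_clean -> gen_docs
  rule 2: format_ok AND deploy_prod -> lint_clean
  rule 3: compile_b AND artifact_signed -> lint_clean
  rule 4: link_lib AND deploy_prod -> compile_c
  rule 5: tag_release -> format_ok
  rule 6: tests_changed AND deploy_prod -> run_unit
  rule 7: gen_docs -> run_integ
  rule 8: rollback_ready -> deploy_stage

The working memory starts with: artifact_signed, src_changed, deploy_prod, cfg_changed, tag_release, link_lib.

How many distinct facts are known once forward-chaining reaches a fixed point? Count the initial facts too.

11

Round 1 fires rule 4, rule 5, giving compile_c, format_ok.
Round 2 fires rule 2, giving lint_clean.
Round 3 fires rule 1, giving gen_docs.
Round 4 fires rule 7, giving run_integ.
Closure: {artifact_signed, cfg_changed, compile_c, deploy_prod, format_ok, gen_docs, link_lib, lint_clean, run_integ, src_changed, tag_release} — 11 facts.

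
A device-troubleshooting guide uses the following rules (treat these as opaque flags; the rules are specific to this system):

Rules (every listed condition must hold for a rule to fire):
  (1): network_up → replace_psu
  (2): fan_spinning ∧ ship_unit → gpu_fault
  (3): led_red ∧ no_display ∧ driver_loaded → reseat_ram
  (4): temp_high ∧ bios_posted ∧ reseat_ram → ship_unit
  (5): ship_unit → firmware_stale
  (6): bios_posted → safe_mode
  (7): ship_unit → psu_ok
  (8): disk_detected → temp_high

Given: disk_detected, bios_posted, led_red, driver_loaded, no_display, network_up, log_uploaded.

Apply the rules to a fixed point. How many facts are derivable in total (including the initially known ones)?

14

Round 1: (1) [network_up → replace_psu]; (3) [led_red ∧ no_display ∧ driver_loaded → reseat_ram]; (6) [bios_posted → safe_mode]; (8) [disk_detected → temp_high]. New: replace_psu, reseat_ram, safe_mode, temp_high.
Round 2: (4) [temp_high ∧ bios_posted ∧ reseat_ram → ship_unit]. New: ship_unit.
Round 3: (5) [ship_unit → firmware_stale]; (7) [ship_unit → psu_ok]. New: firmware_stale, psu_ok.
Closure: {bios_posted, disk_detected, driver_loaded, firmware_stale, led_red, log_uploaded, network_up, no_display, psu_ok, replace_psu, reseat_ram, safe_mode, ship_unit, temp_high} — 14 facts.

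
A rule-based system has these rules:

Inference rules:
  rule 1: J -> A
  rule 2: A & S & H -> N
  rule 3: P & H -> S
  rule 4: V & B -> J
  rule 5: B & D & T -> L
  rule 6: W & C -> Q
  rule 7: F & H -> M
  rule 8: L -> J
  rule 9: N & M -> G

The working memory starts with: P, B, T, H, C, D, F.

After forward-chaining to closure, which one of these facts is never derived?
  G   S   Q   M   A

Round 1: rule 3 [P & H -> S]; rule 5 [B & D & T -> L]; rule 7 [F & H -> M]. Adds S, L, M.
Round 2: rule 8 [L -> J]. Adds J.
Round 3: rule 1 [J -> A]. Adds A.
Round 4: rule 2 [A & S & H -> N]. Adds N.
Round 5: rule 9 [N & M -> G]. Adds G.
Derived: G (round 5), S (round 1), A (round 3), M (round 1). Q never appears in any round.

Q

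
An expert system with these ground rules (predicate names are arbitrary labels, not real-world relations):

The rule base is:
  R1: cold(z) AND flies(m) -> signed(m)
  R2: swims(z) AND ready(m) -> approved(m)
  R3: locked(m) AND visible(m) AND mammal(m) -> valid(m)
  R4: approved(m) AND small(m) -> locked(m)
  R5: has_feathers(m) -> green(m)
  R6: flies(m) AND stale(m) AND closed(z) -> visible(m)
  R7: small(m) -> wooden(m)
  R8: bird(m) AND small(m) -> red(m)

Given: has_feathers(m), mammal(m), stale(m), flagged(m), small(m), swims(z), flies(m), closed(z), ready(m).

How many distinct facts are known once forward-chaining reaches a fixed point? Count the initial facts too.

15

Round 1: R2 [swims(z) AND ready(m) -> approved(m)]; R5 [has_feathers(m) -> green(m)]; R6 [flies(m) AND stale(m) AND closed(z) -> visible(m)]; R7 [small(m) -> wooden(m)]. New: approved(m), green(m), visible(m), wooden(m).
Round 2: R4 [approved(m) AND small(m) -> locked(m)]. New: locked(m).
Round 3: R3 [locked(m) AND visible(m) AND mammal(m) -> valid(m)]. New: valid(m).
Closure: {approved(m), closed(z), flagged(m), flies(m), green(m), has_feathers(m), locked(m), mammal(m), ready(m), small(m), stale(m), swims(z), valid(m), visible(m), wooden(m)} — 15 facts.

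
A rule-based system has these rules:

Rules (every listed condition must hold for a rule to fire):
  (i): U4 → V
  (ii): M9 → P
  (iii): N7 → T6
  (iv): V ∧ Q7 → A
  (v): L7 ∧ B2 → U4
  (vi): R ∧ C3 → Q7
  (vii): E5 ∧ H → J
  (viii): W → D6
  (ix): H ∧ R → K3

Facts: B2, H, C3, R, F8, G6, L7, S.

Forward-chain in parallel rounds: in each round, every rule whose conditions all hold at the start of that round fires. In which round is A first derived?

3

Round 1: (v) [L7 ∧ B2 → U4]; (vi) [R ∧ C3 → Q7]; (ix) [H ∧ R → K3]. Adds U4, Q7, K3.
Round 2: (i) [U4 → V]. Adds V.
Round 3: (iv) [V ∧ Q7 → A]. Adds A.
A first appears in round 3.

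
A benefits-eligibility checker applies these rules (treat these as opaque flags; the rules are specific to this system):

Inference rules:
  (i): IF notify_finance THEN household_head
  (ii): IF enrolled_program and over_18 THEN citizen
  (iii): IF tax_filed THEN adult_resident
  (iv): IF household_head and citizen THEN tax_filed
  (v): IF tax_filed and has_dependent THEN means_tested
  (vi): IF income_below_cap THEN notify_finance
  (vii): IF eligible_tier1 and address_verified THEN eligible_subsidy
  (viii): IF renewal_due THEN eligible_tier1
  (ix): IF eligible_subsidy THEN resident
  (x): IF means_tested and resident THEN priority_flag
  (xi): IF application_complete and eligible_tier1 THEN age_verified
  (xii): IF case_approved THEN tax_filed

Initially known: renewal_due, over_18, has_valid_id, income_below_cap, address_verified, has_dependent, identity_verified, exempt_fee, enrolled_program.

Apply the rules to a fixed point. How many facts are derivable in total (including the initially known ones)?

19

Round 1 fires (ii), (vi), (viii), giving citizen, notify_finance, eligible_tier1.
Round 2 fires (i), (vii), giving household_head, eligible_subsidy.
Round 3 fires (iv), (ix), giving tax_filed, resident.
Round 4 fires (iii), (v), giving adult_resident, means_tested.
Round 5 fires (x), giving priority_flag.
Closure: {address_verified, adult_resident, citizen, eligible_subsidy, eligible_tier1, enrolled_program, exempt_fee, has_dependent, has_valid_id, household_head, identity_verified, income_below_cap, means_tested, notify_finance, over_18, priority_flag, renewal_due, resident, tax_filed} — 19 facts.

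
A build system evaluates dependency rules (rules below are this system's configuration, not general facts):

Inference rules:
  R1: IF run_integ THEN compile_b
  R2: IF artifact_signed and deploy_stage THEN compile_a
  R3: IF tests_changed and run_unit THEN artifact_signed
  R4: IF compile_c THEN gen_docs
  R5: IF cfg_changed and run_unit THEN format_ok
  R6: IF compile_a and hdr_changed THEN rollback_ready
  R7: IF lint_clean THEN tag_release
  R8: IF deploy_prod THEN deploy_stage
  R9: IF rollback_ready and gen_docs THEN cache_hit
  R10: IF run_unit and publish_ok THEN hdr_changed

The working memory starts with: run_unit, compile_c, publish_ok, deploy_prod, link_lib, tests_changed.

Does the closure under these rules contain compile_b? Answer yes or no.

[1] R3 [IF tests_changed and run_unit THEN artifact_signed]; R4 [IF compile_c THEN gen_docs]; R8 [IF deploy_prod THEN deploy_stage]; R10 [IF run_unit and publish_ok THEN hdr_changed]. ⇒ new: artifact_signed, gen_docs, deploy_stage, hdr_changed.
[2] R2 [IF artifact_signed and deploy_stage THEN compile_a]. ⇒ new: compile_a.
[3] R6 [IF compile_a and hdr_changed THEN rollback_ready]. ⇒ new: rollback_ready.
[4] R9 [IF rollback_ready and gen_docs THEN cache_hit]. ⇒ new: cache_hit.
Fixed point reached. compile_b is concluded only by R1; R1 needs run_integ (never derived).

no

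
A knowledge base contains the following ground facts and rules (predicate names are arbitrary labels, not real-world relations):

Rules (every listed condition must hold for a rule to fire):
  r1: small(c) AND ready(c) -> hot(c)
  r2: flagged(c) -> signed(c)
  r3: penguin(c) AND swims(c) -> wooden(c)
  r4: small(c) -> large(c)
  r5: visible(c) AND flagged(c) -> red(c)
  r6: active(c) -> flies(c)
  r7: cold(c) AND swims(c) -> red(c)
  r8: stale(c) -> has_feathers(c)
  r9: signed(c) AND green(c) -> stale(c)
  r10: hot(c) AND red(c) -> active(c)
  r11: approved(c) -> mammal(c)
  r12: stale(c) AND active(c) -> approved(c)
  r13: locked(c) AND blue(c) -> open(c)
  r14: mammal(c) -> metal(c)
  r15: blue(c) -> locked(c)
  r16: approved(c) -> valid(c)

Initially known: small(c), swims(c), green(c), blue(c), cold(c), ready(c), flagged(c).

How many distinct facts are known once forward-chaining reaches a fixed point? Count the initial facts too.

21

Round 1 fires r1, r2, r4, r7, r15, giving hot(c), signed(c), large(c), red(c), locked(c).
Round 2 fires r9, r10, r13, giving stale(c), active(c), open(c).
Round 3 fires r6, r8, r12, giving flies(c), has_feathers(c), approved(c).
Round 4 fires r11, r16, giving mammal(c), valid(c).
Round 5 fires r14, giving metal(c).
Closure: {active(c), approved(c), blue(c), cold(c), flagged(c), flies(c), green(c), has_feathers(c), hot(c), large(c), locked(c), mammal(c), metal(c), open(c), ready(c), red(c), signed(c), small(c), stale(c), swims(c), valid(c)} — 21 facts.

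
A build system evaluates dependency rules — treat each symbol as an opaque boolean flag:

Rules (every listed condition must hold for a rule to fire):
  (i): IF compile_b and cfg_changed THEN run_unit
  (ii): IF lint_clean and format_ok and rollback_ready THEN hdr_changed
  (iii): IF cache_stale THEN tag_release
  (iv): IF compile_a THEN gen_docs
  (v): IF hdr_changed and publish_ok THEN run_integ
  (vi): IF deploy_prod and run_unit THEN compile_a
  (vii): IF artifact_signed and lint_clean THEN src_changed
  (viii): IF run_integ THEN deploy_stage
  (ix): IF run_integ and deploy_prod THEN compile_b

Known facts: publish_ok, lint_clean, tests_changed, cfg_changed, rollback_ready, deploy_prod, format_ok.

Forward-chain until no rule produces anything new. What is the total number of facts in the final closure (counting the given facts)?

[1] (ii) [IF lint_clean and format_ok and rollback_ready THEN hdr_changed]. ⇒ new: hdr_changed.
[2] (v) [IF hdr_changed and publish_ok THEN run_integ]. ⇒ new: run_integ.
[3] (viii) [IF run_integ THEN deploy_stage]; (ix) [IF run_integ and deploy_prod THEN compile_b]. ⇒ new: deploy_stage, compile_b.
[4] (i) [IF compile_b and cfg_changed THEN run_unit]. ⇒ new: run_unit.
[5] (vi) [IF deploy_prod and run_unit THEN compile_a]. ⇒ new: compile_a.
[6] (iv) [IF compile_a THEN gen_docs]. ⇒ new: gen_docs.
Closure: {cfg_changed, compile_a, compile_b, deploy_prod, deploy_stage, format_ok, gen_docs, hdr_changed, lint_clean, publish_ok, rollback_ready, run_integ, run_unit, tests_changed} — 14 facts.

14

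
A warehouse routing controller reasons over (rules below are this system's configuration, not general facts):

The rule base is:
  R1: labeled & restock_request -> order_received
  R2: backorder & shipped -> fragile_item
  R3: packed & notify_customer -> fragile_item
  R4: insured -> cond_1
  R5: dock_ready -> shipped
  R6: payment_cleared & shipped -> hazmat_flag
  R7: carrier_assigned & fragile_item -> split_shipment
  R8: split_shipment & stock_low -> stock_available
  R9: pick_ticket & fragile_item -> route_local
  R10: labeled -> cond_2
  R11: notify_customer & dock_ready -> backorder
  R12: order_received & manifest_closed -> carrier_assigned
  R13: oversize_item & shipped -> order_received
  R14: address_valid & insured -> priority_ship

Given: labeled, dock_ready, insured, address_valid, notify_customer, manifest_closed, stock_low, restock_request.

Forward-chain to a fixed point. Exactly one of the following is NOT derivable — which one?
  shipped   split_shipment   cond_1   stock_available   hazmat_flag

hazmat_flag

Round 1 fires R1, R4, R5, R10, R11, R14, giving order_received, cond_1, shipped, cond_2, backorder, priority_ship.
Round 2 fires R2, R12, giving fragile_item, carrier_assigned.
Round 3 fires R7, giving split_shipment.
Round 4 fires R8, giving stock_available.
Derived: shipped (round 1), split_shipment (round 3), stock_available (round 4), cond_1 (round 1). hazmat_flag never appears in any round.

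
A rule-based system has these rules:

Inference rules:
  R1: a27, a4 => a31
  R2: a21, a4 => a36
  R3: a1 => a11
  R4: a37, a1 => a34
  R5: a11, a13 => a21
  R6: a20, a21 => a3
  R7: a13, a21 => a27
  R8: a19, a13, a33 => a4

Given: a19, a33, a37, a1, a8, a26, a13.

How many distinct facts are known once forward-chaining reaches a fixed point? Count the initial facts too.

[1] R3 [a1 => a11]; R4 [a37, a1 => a34]; R8 [a19, a13, a33 => a4]. ⇒ new: a11, a34, a4.
[2] R5 [a11, a13 => a21]. ⇒ new: a21.
[3] R2 [a21, a4 => a36]; R7 [a13, a21 => a27]. ⇒ new: a36, a27.
[4] R1 [a27, a4 => a31]. ⇒ new: a31.
Closure: {a1, a11, a13, a19, a21, a26, a27, a31, a33, a34, a36, a37, a4, a8} — 14 facts.

14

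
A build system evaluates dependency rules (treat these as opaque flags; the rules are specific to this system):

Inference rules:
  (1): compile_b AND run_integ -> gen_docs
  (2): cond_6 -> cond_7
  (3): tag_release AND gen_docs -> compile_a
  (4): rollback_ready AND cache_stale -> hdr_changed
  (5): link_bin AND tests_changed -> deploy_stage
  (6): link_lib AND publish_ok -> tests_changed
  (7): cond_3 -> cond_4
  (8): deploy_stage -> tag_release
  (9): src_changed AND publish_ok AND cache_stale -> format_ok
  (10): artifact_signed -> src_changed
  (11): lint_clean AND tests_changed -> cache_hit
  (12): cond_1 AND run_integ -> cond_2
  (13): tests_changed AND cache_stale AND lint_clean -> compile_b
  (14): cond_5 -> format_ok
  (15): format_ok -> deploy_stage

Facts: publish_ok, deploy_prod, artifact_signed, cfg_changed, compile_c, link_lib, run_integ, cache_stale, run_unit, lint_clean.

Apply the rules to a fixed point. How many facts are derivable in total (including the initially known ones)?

[1] (6) [link_lib AND publish_ok -> tests_changed]; (10) [artifact_signed -> src_changed]. ⇒ new: tests_changed, src_changed.
[2] (9) [src_changed AND publish_ok AND cache_stale -> format_ok]; (11) [lint_clean AND tests_changed -> cache_hit]; (13) [tests_changed AND cache_stale AND lint_clean -> compile_b]. ⇒ new: format_ok, cache_hit, compile_b.
[3] (1) [compile_b AND run_integ -> gen_docs]; (15) [format_ok -> deploy_stage]. ⇒ new: gen_docs, deploy_stage.
[4] (8) [deploy_stage -> tag_release]. ⇒ new: tag_release.
[5] (3) [tag_release AND gen_docs -> compile_a]. ⇒ new: compile_a.
Closure: {artifact_signed, cache_hit, cache_stale, cfg_changed, compile_a, compile_b, compile_c, deploy_prod, deploy_stage, format_ok, gen_docs, link_lib, lint_clean, publish_ok, run_integ, run_unit, src_changed, tag_release, tests_changed} — 19 facts.

19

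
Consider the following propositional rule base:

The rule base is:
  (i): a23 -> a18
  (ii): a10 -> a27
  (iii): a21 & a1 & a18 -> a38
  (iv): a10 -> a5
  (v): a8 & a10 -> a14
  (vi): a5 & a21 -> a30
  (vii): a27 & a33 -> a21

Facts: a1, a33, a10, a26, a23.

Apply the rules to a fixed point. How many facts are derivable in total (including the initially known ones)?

Round 1: (i) [a23 -> a18]; (ii) [a10 -> a27]; (iv) [a10 -> a5]. Adds a18, a27, a5.
Round 2: (vii) [a27 & a33 -> a21]. Adds a21.
Round 3: (iii) [a21 & a1 & a18 -> a38]; (vi) [a5 & a21 -> a30]. Adds a38, a30.
Closure: {a1, a10, a18, a21, a23, a26, a27, a30, a33, a38, a5} — 11 facts.

11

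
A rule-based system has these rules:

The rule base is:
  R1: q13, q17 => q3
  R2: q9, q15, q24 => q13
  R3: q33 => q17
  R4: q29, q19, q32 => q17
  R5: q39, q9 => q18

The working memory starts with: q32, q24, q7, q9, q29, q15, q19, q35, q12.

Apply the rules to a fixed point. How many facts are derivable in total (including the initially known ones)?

Round 1 fires R2, R4, giving q13, q17.
Round 2 fires R1, giving q3.
Closure: {q12, q13, q15, q17, q19, q24, q29, q3, q32, q35, q7, q9} — 12 facts.

12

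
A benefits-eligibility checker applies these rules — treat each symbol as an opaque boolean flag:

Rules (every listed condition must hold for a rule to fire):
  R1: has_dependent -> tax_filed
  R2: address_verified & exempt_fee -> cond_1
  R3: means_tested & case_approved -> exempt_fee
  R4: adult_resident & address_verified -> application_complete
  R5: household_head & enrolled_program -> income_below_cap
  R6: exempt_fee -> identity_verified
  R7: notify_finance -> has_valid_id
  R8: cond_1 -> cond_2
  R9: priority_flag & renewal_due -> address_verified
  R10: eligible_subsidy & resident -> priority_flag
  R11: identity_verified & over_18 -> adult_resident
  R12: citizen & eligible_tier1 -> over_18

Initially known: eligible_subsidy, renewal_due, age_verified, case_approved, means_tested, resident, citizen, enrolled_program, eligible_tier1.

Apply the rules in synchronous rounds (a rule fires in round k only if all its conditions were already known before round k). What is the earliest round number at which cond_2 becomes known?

4

[1] R3 [means_tested & case_approved -> exempt_fee]; R10 [eligible_subsidy & resident -> priority_flag]; R12 [citizen & eligible_tier1 -> over_18]. ⇒ new: exempt_fee, priority_flag, over_18.
[2] R6 [exempt_fee -> identity_verified]; R9 [priority_flag & renewal_due -> address_verified]. ⇒ new: identity_verified, address_verified.
[3] R2 [address_verified & exempt_fee -> cond_1]; R11 [identity_verified & over_18 -> adult_resident]. ⇒ new: cond_1, adult_resident.
[4] R4 [adult_resident & address_verified -> application_complete]; R8 [cond_1 -> cond_2]. ⇒ new: application_complete, cond_2.
cond_2 first appears in round 4.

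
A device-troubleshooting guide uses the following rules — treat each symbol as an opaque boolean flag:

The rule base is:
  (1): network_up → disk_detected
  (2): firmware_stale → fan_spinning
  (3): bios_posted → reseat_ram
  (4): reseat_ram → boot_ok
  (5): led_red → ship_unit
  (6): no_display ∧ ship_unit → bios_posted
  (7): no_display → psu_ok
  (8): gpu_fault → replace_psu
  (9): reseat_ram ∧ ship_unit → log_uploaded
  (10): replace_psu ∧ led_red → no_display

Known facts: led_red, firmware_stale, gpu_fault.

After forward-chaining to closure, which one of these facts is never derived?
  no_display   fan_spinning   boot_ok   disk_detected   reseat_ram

disk_detected

Round 1: (2) [firmware_stale → fan_spinning]; (5) [led_red → ship_unit]; (8) [gpu_fault → replace_psu]. New: fan_spinning, ship_unit, replace_psu.
Round 2: (10) [replace_psu ∧ led_red → no_display]. New: no_display.
Round 3: (6) [no_display ∧ ship_unit → bios_posted]; (7) [no_display → psu_ok]. New: bios_posted, psu_ok.
Round 4: (3) [bios_posted → reseat_ram]. New: reseat_ram.
Round 5: (4) [reseat_ram → boot_ok]; (9) [reseat_ram ∧ ship_unit → log_uploaded]. New: boot_ok, log_uploaded.
Derived: fan_spinning (round 1), reseat_ram (round 4), boot_ok (round 5), no_display (round 2). disk_detected never appears in any round.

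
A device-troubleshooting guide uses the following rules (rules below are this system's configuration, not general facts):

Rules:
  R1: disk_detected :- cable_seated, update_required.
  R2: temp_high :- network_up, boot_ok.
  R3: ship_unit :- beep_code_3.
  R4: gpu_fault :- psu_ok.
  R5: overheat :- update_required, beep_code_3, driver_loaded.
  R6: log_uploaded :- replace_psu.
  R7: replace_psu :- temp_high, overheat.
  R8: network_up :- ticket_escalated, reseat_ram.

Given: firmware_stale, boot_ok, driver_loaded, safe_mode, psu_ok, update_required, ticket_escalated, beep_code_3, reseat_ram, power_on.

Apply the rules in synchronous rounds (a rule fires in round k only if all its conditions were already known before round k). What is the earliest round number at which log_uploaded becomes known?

[1] R3 [ship_unit :- beep_code_3.]; R4 [gpu_fault :- psu_ok.]; R5 [overheat :- update_required, beep_code_3, driver_loaded.]; R8 [network_up :- ticket_escalated, reseat_ram.]. ⇒ new: ship_unit, gpu_fault, overheat, network_up.
[2] R2 [temp_high :- network_up, boot_ok.]. ⇒ new: temp_high.
[3] R7 [replace_psu :- temp_high, overheat.]. ⇒ new: replace_psu.
[4] R6 [log_uploaded :- replace_psu.]. ⇒ new: log_uploaded.
log_uploaded first appears in round 4.

4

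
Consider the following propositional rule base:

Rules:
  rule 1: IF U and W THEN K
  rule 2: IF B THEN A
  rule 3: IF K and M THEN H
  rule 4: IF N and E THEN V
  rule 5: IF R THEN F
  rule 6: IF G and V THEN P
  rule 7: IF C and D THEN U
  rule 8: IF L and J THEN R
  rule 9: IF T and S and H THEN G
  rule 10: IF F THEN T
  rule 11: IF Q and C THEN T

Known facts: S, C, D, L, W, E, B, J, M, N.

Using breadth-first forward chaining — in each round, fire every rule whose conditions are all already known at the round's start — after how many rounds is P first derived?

[1] rule 2 [IF B THEN A]; rule 4 [IF N and E THEN V]; rule 7 [IF C and D THEN U]; rule 8 [IF L and J THEN R]. ⇒ new: A, V, U, R.
[2] rule 1 [IF U and W THEN K]; rule 5 [IF R THEN F]. ⇒ new: K, F.
[3] rule 3 [IF K and M THEN H]; rule 10 [IF F THEN T]. ⇒ new: H, T.
[4] rule 9 [IF T and S and H THEN G]. ⇒ new: G.
[5] rule 6 [IF G and V THEN P]. ⇒ new: P.
P first appears in round 5.

5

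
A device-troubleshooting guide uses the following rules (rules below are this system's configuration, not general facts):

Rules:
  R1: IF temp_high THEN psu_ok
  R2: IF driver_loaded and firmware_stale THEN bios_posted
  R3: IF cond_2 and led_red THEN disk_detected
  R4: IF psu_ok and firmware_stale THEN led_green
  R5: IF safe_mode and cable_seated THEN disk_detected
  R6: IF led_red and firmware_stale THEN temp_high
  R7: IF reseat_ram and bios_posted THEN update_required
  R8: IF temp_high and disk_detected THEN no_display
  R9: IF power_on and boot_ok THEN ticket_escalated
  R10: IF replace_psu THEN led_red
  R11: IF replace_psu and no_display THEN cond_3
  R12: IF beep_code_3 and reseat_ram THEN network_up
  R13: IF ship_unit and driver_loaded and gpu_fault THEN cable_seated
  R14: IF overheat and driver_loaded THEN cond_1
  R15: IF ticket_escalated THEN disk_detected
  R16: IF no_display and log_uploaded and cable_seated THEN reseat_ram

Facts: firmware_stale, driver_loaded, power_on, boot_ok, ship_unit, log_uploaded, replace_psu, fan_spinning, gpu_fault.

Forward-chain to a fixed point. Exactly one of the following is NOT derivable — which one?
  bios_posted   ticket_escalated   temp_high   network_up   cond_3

network_up

Round 1: R2 [IF driver_loaded and firmware_stale THEN bios_posted]; R9 [IF power_on and boot_ok THEN ticket_escalated]; R10 [IF replace_psu THEN led_red]; R13 [IF ship_unit and driver_loaded and gpu_fault THEN cable_seated]. Adds bios_posted, ticket_escalated, led_red, cable_seated.
Round 2: R6 [IF led_red and firmware_stale THEN temp_high]; R15 [IF ticket_escalated THEN disk_detected]. Adds temp_high, disk_detected.
Round 3: R1 [IF temp_high THEN psu_ok]; R8 [IF temp_high and disk_detected THEN no_display]. Adds psu_ok, no_display.
Round 4: R4 [IF psu_ok and firmware_stale THEN led_green]; R11 [IF replace_psu and no_display THEN cond_3]; R16 [IF no_display and log_uploaded and cable_seated THEN reseat_ram]. Adds led_green, cond_3, reseat_ram.
Round 5: R7 [IF reseat_ram and bios_posted THEN update_required]. Adds update_required.
Derived: bios_posted (round 1), ticket_escalated (round 1), temp_high (round 2), cond_3 (round 4). network_up never appears in any round.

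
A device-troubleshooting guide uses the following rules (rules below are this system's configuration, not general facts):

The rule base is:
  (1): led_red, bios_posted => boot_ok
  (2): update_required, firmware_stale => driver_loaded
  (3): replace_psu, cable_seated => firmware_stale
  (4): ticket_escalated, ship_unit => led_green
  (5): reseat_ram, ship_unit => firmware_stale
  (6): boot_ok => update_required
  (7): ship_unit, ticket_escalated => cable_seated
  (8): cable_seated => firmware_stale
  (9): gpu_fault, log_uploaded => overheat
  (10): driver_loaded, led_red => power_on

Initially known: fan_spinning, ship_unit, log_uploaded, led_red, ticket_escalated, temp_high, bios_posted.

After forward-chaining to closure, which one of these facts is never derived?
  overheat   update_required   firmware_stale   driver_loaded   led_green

overheat

Round 1: (1) [led_red, bios_posted => boot_ok]; (4) [ticket_escalated, ship_unit => led_green]; (7) [ship_unit, ticket_escalated => cable_seated]. New: boot_ok, led_green, cable_seated.
Round 2: (6) [boot_ok => update_required]; (8) [cable_seated => firmware_stale]. New: update_required, firmware_stale.
Round 3: (2) [update_required, firmware_stale => driver_loaded]. New: driver_loaded.
Round 4: (10) [driver_loaded, led_red => power_on]. New: power_on.
Derived: update_required (round 2), led_green (round 1), driver_loaded (round 3), firmware_stale (round 2). overheat never appears in any round.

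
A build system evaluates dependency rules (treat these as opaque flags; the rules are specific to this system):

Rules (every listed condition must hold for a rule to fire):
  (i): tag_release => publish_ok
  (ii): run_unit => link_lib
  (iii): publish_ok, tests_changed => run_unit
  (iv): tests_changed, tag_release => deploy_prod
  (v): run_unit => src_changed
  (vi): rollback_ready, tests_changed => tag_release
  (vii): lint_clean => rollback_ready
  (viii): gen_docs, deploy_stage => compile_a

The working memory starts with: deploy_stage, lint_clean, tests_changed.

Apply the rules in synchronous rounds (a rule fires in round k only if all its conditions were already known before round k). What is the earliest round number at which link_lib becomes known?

5

[1] (vii) [lint_clean => rollback_ready]. ⇒ new: rollback_ready.
[2] (vi) [rollback_ready, tests_changed => tag_release]. ⇒ new: tag_release.
[3] (i) [tag_release => publish_ok]; (iv) [tests_changed, tag_release => deploy_prod]. ⇒ new: publish_ok, deploy_prod.
[4] (iii) [publish_ok, tests_changed => run_unit]. ⇒ new: run_unit.
[5] (ii) [run_unit => link_lib]; (v) [run_unit => src_changed]. ⇒ new: link_lib, src_changed.
link_lib first appears in round 5.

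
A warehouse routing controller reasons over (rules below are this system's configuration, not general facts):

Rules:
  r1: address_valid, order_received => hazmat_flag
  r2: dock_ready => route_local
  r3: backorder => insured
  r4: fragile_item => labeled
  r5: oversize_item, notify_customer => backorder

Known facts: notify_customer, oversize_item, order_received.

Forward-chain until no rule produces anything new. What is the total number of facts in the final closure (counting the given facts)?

5

Round 1: r5 [oversize_item, notify_customer => backorder]. Adds backorder.
Round 2: r3 [backorder => insured]. Adds insured.
Closure: {backorder, insured, notify_customer, order_received, oversize_item} — 5 facts.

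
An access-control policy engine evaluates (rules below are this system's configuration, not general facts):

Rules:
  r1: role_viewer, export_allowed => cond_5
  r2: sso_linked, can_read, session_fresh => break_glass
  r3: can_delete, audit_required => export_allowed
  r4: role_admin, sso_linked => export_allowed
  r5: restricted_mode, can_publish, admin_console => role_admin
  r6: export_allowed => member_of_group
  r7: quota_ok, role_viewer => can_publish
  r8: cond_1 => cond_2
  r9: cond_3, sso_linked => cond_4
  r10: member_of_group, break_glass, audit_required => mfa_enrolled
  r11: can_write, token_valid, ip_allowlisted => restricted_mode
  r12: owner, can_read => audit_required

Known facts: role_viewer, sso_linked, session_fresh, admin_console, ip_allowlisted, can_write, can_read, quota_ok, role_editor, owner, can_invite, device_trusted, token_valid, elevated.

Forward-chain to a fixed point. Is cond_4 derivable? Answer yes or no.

[1] r2 [sso_linked, can_read, session_fresh => break_glass]; r7 [quota_ok, role_viewer => can_publish]; r11 [can_write, token_valid, ip_allowlisted => restricted_mode]; r12 [owner, can_read => audit_required]. ⇒ new: break_glass, can_publish, restricted_mode, audit_required.
[2] r5 [restricted_mode, can_publish, admin_console => role_admin]. ⇒ new: role_admin.
[3] r4 [role_admin, sso_linked => export_allowed]. ⇒ new: export_allowed.
[4] r1 [role_viewer, export_allowed => cond_5]; r6 [export_allowed => member_of_group]. ⇒ new: cond_5, member_of_group.
[5] r10 [member_of_group, break_glass, audit_required => mfa_enrolled]. ⇒ new: mfa_enrolled.
Fixed point reached. cond_4 is concluded only by r9; r9 needs cond_3 (never derived).

no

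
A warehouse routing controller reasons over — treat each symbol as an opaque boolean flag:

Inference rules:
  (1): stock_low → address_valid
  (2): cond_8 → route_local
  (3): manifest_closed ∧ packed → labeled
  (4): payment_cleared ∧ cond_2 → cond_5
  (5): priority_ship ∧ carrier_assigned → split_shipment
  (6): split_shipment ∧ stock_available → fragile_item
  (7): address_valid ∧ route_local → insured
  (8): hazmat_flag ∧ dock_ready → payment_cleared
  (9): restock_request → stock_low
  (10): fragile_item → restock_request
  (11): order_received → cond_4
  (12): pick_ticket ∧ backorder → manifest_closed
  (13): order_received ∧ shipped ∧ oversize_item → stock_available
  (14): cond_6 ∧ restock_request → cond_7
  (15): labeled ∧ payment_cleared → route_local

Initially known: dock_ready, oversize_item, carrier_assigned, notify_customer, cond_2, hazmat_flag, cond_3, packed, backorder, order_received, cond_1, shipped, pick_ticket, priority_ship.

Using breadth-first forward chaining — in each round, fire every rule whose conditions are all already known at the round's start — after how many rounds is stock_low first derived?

[1] (5) [priority_ship ∧ carrier_assigned → split_shipment]; (8) [hazmat_flag ∧ dock_ready → payment_cleared]; (11) [order_received → cond_4]; (12) [pick_ticket ∧ backorder → manifest_closed]; (13) [order_received ∧ shipped ∧ oversize_item → stock_available]. ⇒ new: split_shipment, payment_cleared, cond_4, manifest_closed, stock_available.
[2] (3) [manifest_closed ∧ packed → labeled]; (4) [payment_cleared ∧ cond_2 → cond_5]; (6) [split_shipment ∧ stock_available → fragile_item]. ⇒ new: labeled, cond_5, fragile_item.
[3] (10) [fragile_item → restock_request]; (15) [labeled ∧ payment_cleared → route_local]. ⇒ new: restock_request, route_local.
[4] (9) [restock_request → stock_low]. ⇒ new: stock_low.
stock_low first appears in round 4.

4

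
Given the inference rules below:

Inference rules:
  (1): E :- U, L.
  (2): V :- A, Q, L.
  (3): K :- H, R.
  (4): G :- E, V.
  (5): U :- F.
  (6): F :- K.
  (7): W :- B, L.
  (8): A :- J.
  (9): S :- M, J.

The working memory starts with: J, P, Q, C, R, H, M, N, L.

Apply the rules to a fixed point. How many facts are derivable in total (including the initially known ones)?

Round 1 fires (3), (8), (9), giving K, A, S.
Round 2 fires (2), (6), giving V, F.
Round 3 fires (5), giving U.
Round 4 fires (1), giving E.
Round 5 fires (4), giving G.
Closure: {A, C, E, F, G, H, J, K, L, M, N, P, Q, R, S, U, V} — 17 facts.

17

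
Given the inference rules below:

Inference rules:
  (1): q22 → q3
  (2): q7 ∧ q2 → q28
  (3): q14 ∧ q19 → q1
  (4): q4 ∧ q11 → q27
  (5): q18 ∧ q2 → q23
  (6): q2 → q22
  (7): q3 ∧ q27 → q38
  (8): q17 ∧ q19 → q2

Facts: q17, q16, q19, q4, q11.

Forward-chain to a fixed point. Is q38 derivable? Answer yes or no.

Round 1 — (4), (8), derive q27, q2.
Round 2 — (6), derive q22.
Round 3 — (1), derive q3.
Round 4 — (7), derive q38.
q38 appears in round 4, so it is derivable.

yes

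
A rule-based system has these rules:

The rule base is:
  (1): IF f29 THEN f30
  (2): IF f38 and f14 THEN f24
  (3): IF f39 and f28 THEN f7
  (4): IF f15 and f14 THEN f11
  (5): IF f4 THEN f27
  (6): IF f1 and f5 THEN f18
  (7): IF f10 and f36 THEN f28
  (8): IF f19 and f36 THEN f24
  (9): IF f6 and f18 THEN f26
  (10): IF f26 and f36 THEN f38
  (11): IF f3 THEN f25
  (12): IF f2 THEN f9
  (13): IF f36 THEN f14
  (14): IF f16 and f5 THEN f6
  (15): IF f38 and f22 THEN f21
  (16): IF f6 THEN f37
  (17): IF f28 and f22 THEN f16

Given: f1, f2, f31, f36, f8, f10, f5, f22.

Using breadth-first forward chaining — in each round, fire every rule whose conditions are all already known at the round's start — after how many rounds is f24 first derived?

6

Round 1: (6) [IF f1 and f5 THEN f18]; (7) [IF f10 and f36 THEN f28]; (12) [IF f2 THEN f9]; (13) [IF f36 THEN f14]. New: f18, f28, f9, f14.
Round 2: (17) [IF f28 and f22 THEN f16]. New: f16.
Round 3: (14) [IF f16 and f5 THEN f6]. New: f6.
Round 4: (9) [IF f6 and f18 THEN f26]; (16) [IF f6 THEN f37]. New: f26, f37.
Round 5: (10) [IF f26 and f36 THEN f38]. New: f38.
Round 6: (2) [IF f38 and f14 THEN f24]; (15) [IF f38 and f22 THEN f21]. New: f24, f21.
f24 first appears in round 6.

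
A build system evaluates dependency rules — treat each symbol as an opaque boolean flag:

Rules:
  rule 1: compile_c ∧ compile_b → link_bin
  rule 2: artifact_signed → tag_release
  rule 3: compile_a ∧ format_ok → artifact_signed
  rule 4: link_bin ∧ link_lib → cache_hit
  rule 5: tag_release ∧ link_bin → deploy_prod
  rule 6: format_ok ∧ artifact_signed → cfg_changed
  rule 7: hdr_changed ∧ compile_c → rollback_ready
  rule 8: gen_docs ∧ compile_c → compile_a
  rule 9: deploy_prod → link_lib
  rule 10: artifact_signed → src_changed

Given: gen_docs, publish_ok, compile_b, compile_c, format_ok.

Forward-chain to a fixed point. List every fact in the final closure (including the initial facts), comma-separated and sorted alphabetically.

artifact_signed, cache_hit, cfg_changed, compile_a, compile_b, compile_c, deploy_prod, format_ok, gen_docs, link_bin, link_lib, publish_ok, src_changed, tag_release

Round 1: rule 1 [compile_c ∧ compile_b → link_bin]; rule 8 [gen_docs ∧ compile_c → compile_a]. Adds link_bin, compile_a.
Round 2: rule 3 [compile_a ∧ format_ok → artifact_signed]. Adds artifact_signed.
Round 3: rule 2 [artifact_signed → tag_release]; rule 6 [format_ok ∧ artifact_signed → cfg_changed]; rule 10 [artifact_signed → src_changed]. Adds tag_release, cfg_changed, src_changed.
Round 4: rule 5 [tag_release ∧ link_bin → deploy_prod]. Adds deploy_prod.
Round 5: rule 9 [deploy_prod → link_lib]. Adds link_lib.
Round 6: rule 4 [link_bin ∧ link_lib → cache_hit]. Adds cache_hit.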